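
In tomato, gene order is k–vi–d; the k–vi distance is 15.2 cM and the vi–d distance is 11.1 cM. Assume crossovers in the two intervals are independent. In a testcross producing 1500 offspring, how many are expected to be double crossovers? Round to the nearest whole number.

Map distances give recombination frequencies of 0.152 and 0.111 for the two intervals.
With no interference, expected double-crossover frequency = 0.152 × 0.111 = 0.01687.
Expected number = 0.01687 × 1500 = 25.31 ≈ 25.

25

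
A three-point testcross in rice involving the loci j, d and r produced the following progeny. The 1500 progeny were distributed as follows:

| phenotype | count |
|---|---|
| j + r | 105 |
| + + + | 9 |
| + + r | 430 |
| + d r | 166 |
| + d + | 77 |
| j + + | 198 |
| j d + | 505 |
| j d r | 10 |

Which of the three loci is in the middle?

The two most frequent reciprocal classes, j d + and + + r, are the parental types, so the F1 was j d + / + + r.
The two rarest classes, j d r and + + +, are the double crossovers. Comparing them with the parentals, only the r allele has switched, so r is the middle locus and the order is d – r – j.

r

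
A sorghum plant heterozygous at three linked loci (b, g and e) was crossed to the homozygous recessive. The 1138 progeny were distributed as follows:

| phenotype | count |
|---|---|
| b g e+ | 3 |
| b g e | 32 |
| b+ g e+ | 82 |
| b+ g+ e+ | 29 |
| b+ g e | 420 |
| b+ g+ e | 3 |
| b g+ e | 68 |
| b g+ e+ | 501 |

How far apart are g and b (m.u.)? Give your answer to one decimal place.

The two most frequent reciprocal classes, b g+ e+ and b+ g e, are the parental types, so the F1 was b g+ e+ / b+ g e.
The two rarest classes, b g e+ and b+ g+ e, are the double crossovers. Comparing them with the parentals, only the g allele has switched, so g is the middle locus and the order is e – g – b.
Crossovers in the g–b interval produce the single-crossover classes b+ g+ e+ and b g e (29 + 32 = 61) plus the double crossovers (6).
RF(g–b) = (61 + 6) / 1138 = 67/1138 = 0.0589 → 5.9 m.u.

5.9 m.u.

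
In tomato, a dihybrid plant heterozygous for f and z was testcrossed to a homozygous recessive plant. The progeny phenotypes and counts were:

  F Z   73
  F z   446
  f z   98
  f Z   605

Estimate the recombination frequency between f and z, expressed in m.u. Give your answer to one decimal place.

The two most frequent classes, F z (446) and f Z (605), are the parental types, so the F1 was F z / f Z.
The recombinant classes are F Z and f z: 73 + 98 = 171.
Recombination frequency = 171/1222 = 0.1399 ≈ 14.0%, i.e. 14.0 m.u.

14.0 m.u.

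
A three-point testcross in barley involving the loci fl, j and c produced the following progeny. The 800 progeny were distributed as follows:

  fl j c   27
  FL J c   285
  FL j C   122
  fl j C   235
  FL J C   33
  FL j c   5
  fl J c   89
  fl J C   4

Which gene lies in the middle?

j

The two most frequent reciprocal classes, FL J c and fl j C, are the parental types, so the F1 was FL J c / fl j C.
The two rarest classes, FL j c and fl J C, are the double crossovers. Comparing them with the parentals, only the j allele has switched, so j is the middle locus and the order is fl – j – c.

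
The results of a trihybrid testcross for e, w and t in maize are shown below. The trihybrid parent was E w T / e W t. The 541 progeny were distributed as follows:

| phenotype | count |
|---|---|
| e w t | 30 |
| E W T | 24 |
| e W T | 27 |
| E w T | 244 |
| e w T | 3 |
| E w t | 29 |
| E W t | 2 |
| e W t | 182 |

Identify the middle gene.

The two rarest classes, e w T and E W t, are the double crossovers. Comparing them with the parentals, only the e allele has switched, so e is the middle locus and the order is t – e – w.

e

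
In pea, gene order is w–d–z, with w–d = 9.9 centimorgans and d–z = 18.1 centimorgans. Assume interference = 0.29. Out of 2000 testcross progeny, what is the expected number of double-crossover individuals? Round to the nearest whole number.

Map distances give recombination frequencies of 0.099 and 0.181 for the two intervals.
With interference 0.29 (so coincidence = 0.71), expected double-crossover frequency = 0.099 × 0.181 × 0.71 = 0.01272.
Expected number = 0.01272 × 2000 = 25.44 ≈ 25.

25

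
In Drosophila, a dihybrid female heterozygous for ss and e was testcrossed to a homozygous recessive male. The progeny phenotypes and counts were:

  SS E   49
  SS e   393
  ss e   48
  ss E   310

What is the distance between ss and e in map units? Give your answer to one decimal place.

12.1 map units

The two most frequent classes, SS e (393) and ss E (310), are the parental types, so the F1 was SS e / ss E.
The recombinant classes are SS E and ss e: 49 + 48 = 97.
Recombination frequency = 97/800 = 0.1212 ≈ 12.1%, i.e. 12.1 map units.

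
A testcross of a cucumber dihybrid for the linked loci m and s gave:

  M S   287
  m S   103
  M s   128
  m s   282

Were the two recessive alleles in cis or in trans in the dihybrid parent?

cis

The two most frequent classes are M S (287) and m s (282); these are the parental (non-recombinant) types.
So the F1 carried M S on one chromosome and m s on the other — the recessive alleles are on the same chromosome (cis / coupling).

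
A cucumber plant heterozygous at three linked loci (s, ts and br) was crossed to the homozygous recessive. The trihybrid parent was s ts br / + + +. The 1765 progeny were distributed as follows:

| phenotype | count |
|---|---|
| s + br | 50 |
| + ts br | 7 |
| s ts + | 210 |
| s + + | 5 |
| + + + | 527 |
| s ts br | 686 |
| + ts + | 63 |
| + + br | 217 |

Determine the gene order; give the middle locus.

The two rarest classes, + ts br and s + +, are the double crossovers. Comparing them with the parentals, only the s allele has switched, so s is the middle locus and the order is ts – s – br.

s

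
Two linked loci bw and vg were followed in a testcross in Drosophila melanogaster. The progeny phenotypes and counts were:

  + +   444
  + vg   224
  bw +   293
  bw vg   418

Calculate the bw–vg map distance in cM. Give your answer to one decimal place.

37.5 cM

The two most frequent classes, + + (444) and bw vg (418), are the parental types, so the F1 was + + / bw vg.
The recombinant classes are + vg and bw +: 224 + 293 = 517.
Recombination frequency = 517/1379 = 0.3749 ≈ 37.5%, i.e. 37.5 cM.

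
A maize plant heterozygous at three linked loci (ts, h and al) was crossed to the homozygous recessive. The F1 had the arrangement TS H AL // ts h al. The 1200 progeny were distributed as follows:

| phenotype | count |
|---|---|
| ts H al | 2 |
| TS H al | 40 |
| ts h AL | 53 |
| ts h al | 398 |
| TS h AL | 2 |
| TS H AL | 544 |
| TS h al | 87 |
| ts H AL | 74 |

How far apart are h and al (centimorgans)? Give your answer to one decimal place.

8.1 centimorgans

The two rarest classes, TS h AL and ts H al, are the double crossovers. Comparing them with the parentals, only the h allele has switched, so h is the middle locus and the order is ts – h – al.
Crossovers in the h–al interval produce the single-crossover classes TS H al and ts h AL (40 + 53 = 93) plus the double crossovers (4).
RF(h–al) = (93 + 4) / 1200 = 97/1200 = 0.0808 → 8.1 centimorgans.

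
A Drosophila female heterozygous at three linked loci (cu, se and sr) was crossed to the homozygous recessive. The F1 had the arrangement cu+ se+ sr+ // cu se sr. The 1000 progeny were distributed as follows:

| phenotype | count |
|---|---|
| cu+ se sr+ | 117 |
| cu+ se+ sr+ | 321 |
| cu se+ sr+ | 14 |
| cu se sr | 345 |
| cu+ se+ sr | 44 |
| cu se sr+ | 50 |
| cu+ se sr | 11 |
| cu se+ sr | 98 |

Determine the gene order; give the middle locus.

The two rarest classes, cu se+ sr+ and cu+ se sr, are the double crossovers. Comparing them with the parentals, only the cu allele has switched, so cu is the middle locus and the order is se – cu – sr.

cu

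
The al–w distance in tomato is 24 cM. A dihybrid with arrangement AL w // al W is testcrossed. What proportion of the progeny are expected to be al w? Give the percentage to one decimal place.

12.0%

A map distance of 24 cM corresponds to a recombination frequency of 0.240.
The F1 is AL w / al W, so al w is a recombinant gamete class with expected frequency r/2 = 0.240/2 = 0.1200.
That is 0.1200 = 12.0% of the progeny.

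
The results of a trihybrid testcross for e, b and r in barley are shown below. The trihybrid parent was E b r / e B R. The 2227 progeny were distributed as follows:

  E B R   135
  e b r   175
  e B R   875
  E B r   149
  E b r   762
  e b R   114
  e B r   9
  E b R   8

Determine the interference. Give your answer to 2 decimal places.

0.59

The two rarest classes, E b R and e B r, are the double crossovers. Comparing them with the parentals, only the r allele has switched, so r is the middle locus and the order is e – r – b.
e–r: (310 + 17)/2227 = 0.1468; r–b: (263 + 17)/2227 = 0.1257.
Expected DCO frequency = 0.1468 × 0.1257 ≈ 0.01845; observed = 17/2227 ≈ 0.00763.
Coefficient of coincidence = 0.00763/0.01845 ≈ 0.41; interference = 1 − 0.41 = 0.59.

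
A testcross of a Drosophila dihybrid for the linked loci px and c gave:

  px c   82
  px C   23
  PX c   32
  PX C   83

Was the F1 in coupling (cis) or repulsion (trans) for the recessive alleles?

cis

The two most frequent classes are PX C (83) and px c (82); these are the parental (non-recombinant) types.
So the F1 carried PX C on one chromosome and px c on the other — the recessive alleles are on the same chromosome (cis / coupling).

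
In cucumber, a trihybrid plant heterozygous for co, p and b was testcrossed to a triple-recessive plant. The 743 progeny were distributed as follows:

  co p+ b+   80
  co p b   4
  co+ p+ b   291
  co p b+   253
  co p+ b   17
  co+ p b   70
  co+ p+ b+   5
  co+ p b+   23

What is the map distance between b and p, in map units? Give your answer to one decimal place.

The two most frequent reciprocal classes, co+ p+ b and co p b+, are the parental types, so the F1 was co+ p+ b / co p b+.
The two rarest classes, co+ p+ b+ and co p b, are the double crossovers. Comparing them with the parentals, only the b allele has switched, so b is the middle locus and the order is co – b – p.
Crossovers in the b–p interval produce the single-crossover classes co+ p b and co p+ b+ (70 + 80 = 150) plus the double crossovers (9).
RF(b–p) = (150 + 9) / 743 = 159/743 = 0.2140 → 21.4 map units.

21.4 map units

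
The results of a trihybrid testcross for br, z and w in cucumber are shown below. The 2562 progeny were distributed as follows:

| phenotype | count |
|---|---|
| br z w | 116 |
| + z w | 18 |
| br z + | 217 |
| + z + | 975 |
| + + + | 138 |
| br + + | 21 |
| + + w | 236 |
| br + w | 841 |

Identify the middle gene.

The two most frequent reciprocal classes, br + w and + z +, are the parental types, so the F1 was br + w / + z +.
The two rarest classes, br + + and + z w, are the double crossovers. Comparing them with the parentals, only the w allele has switched, so w is the middle locus and the order is br – w – z.

w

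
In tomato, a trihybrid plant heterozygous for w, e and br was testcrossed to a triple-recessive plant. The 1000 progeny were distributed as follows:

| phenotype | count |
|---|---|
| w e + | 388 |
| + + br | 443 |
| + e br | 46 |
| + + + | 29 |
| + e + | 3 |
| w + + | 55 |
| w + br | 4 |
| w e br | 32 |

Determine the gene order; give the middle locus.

The two most frequent reciprocal classes, w e + and + + br, are the parental types, so the F1 was w e + / + + br.
The two rarest classes, + e + and w + br, are the double crossovers. Comparing them with the parentals, only the w allele has switched, so w is the middle locus and the order is e – w – br.

w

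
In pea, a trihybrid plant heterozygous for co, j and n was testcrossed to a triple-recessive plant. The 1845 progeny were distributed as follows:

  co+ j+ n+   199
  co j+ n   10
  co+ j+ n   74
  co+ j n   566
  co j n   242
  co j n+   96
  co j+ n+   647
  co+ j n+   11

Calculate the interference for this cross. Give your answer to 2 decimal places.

0.56

The two most frequent reciprocal classes, co+ j n and co j+ n+, are the parental types, so the F1 was co+ j n / co j+ n+.
The two rarest classes, co+ j n+ and co j+ n, are the double crossovers. Comparing them with the parentals, only the n allele has switched, so n is the middle locus and the order is j – n – co.
j–n: (170 + 21)/1845 = 0.1035; n–co: (441 + 21)/1845 = 0.2504.
Expected DCO frequency = 0.1035 × 0.2504 ≈ 0.02592; observed = 21/1845 ≈ 0.01138.
Coefficient of coincidence = 0.01138/0.02592 ≈ 0.44; interference = 1 − 0.44 = 0.56.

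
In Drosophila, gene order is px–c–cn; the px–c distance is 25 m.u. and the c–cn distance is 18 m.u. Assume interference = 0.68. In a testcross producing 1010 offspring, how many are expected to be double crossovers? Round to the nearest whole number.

15

Map distances give recombination frequencies of 0.250 and 0.180 for the two intervals.
With interference 0.68 (so coincidence = 0.32), expected double-crossover frequency = 0.250 × 0.180 × 0.32 = 0.01440.
Expected number = 0.01440 × 1010 = 14.54 ≈ 15.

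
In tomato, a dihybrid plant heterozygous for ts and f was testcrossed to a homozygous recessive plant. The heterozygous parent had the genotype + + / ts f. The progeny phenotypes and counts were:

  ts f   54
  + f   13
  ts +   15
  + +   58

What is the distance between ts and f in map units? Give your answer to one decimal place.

20.0 map units

The recombinant classes are + f and ts +: 13 + 15 = 28.
Recombination frequency = 28/140 = 0.2000 ≈ 20.0%, i.e. 20.0 map units.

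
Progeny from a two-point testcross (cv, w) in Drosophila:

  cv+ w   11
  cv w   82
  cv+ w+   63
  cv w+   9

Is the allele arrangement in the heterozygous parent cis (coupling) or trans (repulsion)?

The two most frequent classes are cv+ w+ (63) and cv w (82); these are the parental (non-recombinant) types.
So the F1 carried cv+ w+ on one chromosome and cv w on the other — the recessive alleles are on the same chromosome (cis / coupling).

cis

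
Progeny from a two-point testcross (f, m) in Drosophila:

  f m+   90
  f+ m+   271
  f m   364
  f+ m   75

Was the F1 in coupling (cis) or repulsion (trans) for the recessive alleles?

The two most frequent classes are f+ m+ (271) and f m (364); these are the parental (non-recombinant) types.
So the F1 carried f+ m+ on one chromosome and f m on the other — the recessive alleles are on the same chromosome (cis / coupling).

cis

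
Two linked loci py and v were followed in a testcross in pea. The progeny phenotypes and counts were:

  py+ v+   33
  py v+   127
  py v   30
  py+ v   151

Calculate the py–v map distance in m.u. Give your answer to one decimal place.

The two most frequent classes, py+ v (151) and py v+ (127), are the parental types, so the F1 was py+ v / py v+.
The recombinant classes are py+ v+ and py v: 33 + 30 = 63.
Recombination frequency = 63/341 = 0.1848 ≈ 18.5%, i.e. 18.5 m.u.

18.5 m.u.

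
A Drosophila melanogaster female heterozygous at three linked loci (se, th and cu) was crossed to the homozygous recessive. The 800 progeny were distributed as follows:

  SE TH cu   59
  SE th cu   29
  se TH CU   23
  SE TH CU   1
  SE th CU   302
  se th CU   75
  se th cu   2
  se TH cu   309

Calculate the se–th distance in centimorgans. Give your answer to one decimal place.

17.1 centimorgans

The two most frequent reciprocal classes, SE th CU and se TH cu, are the parental types, so the F1 was SE th CU / se TH cu.
The two rarest classes, SE TH CU and se th cu, are the double crossovers. Comparing them with the parentals, only the th allele has switched, so th is the middle locus and the order is cu – th – se.
Crossovers in the th–se interval produce the single-crossover classes se th CU and SE TH cu (75 + 59 = 134) plus the double crossovers (3).
RF(th–se) = (134 + 3) / 800 = 137/800 = 0.1713 → 17.1 centimorgans.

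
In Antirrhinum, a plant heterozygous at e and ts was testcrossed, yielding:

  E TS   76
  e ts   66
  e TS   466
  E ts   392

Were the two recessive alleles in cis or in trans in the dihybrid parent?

trans

The two most frequent classes are E ts (392) and e TS (466); these are the parental (non-recombinant) types.
So the F1 carried E ts on one chromosome and e TS on the other — the recessive alleles are on opposite chromosomes (trans / repulsion).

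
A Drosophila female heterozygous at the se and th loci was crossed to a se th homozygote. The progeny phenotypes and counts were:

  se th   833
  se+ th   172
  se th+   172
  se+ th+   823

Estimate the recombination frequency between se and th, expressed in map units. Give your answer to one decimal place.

The two most frequent classes, se+ th+ (823) and se th (833), are the parental types, so the F1 was se+ th+ / se th.
The recombinant classes are se+ th and se th+: 172 + 172 = 344.
Recombination frequency = 344/2000 = 0.1720 ≈ 17.2%, i.e. 17.2 map units.

17.2 map units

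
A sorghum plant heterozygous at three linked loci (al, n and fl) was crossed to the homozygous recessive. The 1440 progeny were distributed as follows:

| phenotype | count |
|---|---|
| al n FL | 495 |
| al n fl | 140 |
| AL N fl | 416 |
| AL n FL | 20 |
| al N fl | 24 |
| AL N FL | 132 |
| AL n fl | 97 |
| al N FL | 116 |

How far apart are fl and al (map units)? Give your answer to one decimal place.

21.9 map units

The two most frequent reciprocal classes, al n FL and AL N fl, are the parental types, so the F1 was al n FL / AL N fl.
The two rarest classes, AL n FL and al N fl, are the double crossovers. Comparing them with the parentals, only the al allele has switched, so al is the middle locus and the order is fl – al – n.
Crossovers in the fl–al interval produce the single-crossover classes al n fl and AL N FL (140 + 132 = 272) plus the double crossovers (44).
RF(fl–al) = (272 + 44) / 1440 = 316/1440 = 0.2194 → 21.9 map units.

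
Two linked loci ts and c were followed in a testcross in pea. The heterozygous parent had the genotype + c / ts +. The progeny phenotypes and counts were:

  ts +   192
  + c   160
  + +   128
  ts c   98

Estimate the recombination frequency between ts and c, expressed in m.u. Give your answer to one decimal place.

39.1 m.u.

The recombinant classes are + + and ts c: 128 + 98 = 226.
Recombination frequency = 226/578 = 0.3910 ≈ 39.1%, i.e. 39.1 m.u.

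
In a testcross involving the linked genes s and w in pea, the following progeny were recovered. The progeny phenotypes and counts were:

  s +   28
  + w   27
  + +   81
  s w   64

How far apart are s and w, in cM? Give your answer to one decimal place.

The two most frequent classes, + + (81) and s w (64), are the parental types, so the F1 was + + / s w.
The recombinant classes are + w and s +: 27 + 28 = 55.
Recombination frequency = 55/200 = 0.2750 ≈ 27.5%, i.e. 27.5 cM.

27.5 cM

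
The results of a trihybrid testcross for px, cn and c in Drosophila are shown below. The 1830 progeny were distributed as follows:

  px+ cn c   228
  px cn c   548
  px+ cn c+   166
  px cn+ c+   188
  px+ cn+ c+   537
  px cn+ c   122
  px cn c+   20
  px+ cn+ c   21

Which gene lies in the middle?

The two most frequent reciprocal classes, px cn c and px+ cn+ c+, are the parental types, so the F1 was px cn c / px+ cn+ c+.
The two rarest classes, px cn c+ and px+ cn+ c, are the double crossovers. Comparing them with the parentals, only the c allele has switched, so c is the middle locus and the order is px – c – cn.

c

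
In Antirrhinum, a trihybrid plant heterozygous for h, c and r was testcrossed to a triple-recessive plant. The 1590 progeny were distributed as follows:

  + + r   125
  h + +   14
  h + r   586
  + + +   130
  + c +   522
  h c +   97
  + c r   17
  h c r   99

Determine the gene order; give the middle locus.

The two most frequent reciprocal classes, h + r and + c +, are the parental types, so the F1 was h + r / + c +.
The two rarest classes, h + + and + c r, are the double crossovers. Comparing them with the parentals, only the r allele has switched, so r is the middle locus and the order is h – r – c.

r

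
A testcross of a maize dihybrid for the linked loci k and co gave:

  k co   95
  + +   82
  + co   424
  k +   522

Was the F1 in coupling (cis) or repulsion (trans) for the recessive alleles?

trans

The two most frequent classes are + co (424) and k + (522); these are the parental (non-recombinant) types.
So the F1 carried + co on one chromosome and k + on the other — the recessive alleles are on opposite chromosomes (trans / repulsion).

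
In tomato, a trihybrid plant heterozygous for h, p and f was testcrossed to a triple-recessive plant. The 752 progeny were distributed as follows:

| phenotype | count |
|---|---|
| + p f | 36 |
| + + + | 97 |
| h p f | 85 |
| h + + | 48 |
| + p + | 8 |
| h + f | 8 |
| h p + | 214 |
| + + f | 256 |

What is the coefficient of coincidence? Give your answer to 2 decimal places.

The two most frequent reciprocal classes, + + f and h p +, are the parental types, so the F1 was + + f / h p +.
The two rarest classes, h + f and + p +, are the double crossovers. Comparing them with the parentals, only the h allele has switched, so h is the middle locus and the order is p – h – f.
p–h: (84 + 16)/752 = 0.1330; h–f: (182 + 16)/752 = 0.2633.
Expected DCO frequency = 0.1330 × 0.2633 ≈ 0.03502; observed = 16/752 ≈ 0.02128.
Coefficient of coincidence = 0.02128/0.03502 ≈ 0.61.

0.61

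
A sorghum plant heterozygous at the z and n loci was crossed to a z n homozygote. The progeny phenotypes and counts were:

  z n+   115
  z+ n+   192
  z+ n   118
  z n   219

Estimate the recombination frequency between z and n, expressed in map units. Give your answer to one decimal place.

The two most frequent classes, z+ n+ (192) and z n (219), are the parental types, so the F1 was z+ n+ / z n.
The recombinant classes are z+ n and z n+: 118 + 115 = 233.
Recombination frequency = 233/644 = 0.3618 ≈ 36.2%, i.e. 36.2 map units.

36.2 map units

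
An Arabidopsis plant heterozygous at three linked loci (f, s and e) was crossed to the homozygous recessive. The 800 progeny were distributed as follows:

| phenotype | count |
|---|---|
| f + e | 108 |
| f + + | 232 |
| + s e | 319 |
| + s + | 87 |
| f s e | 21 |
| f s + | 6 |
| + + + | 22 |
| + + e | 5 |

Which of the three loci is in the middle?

s

The two most frequent reciprocal classes, + s e and f + +, are the parental types, so the F1 was + s e / f + +.
The two rarest classes, + + e and f s +, are the double crossovers. Comparing them with the parentals, only the s allele has switched, so s is the middle locus and the order is e – s – f.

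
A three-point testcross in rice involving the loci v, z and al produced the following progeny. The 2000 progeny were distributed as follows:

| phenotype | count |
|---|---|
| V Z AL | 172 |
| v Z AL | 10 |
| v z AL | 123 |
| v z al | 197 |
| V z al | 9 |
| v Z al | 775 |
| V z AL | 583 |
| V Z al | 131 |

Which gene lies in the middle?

al

The two most frequent reciprocal classes, V z AL and v Z al, are the parental types, so the F1 was V z AL / v Z al.
The two rarest classes, V z al and v Z AL, are the double crossovers. Comparing them with the parentals, only the al allele has switched, so al is the middle locus and the order is v – al – z.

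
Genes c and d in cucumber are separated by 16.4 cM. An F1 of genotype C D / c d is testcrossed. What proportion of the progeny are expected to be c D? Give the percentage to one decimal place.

8.2%

A map distance of 16.4 cM corresponds to a recombination frequency of 0.164.
The F1 is C D / c d, so c D is a recombinant gamete class with expected frequency r/2 = 0.164/2 = 0.0820.
That is 0.0820 = 8.2% of the progeny.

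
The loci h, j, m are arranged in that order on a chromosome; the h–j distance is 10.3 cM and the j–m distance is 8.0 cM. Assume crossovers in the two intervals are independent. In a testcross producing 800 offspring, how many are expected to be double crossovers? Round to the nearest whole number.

Map distances give recombination frequencies of 0.103 and 0.080 for the two intervals.
With no interference, expected double-crossover frequency = 0.103 × 0.080 = 0.00824.
Expected number = 0.00824 × 800 = 6.59 ≈ 7.

7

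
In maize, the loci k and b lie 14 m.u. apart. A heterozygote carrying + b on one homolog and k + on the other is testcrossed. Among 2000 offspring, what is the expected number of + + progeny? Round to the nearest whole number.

140

A map distance of 14 m.u. corresponds to a recombination frequency of 0.140.
The F1 is + b / k +, so + + is a recombinant gamete class with expected frequency r/2 = 0.140/2 = 0.0700.
Expected number = 0.0700 × 2000 = 140.00 ≈ 140.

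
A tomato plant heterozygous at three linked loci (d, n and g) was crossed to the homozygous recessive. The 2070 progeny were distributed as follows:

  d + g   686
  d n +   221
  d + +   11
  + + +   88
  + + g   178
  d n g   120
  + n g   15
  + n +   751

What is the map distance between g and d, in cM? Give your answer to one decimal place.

The two most frequent reciprocal classes, d + g and + n +, are the parental types, so the F1 was d + g / + n +.
The two rarest classes, d + + and + n g, are the double crossovers. Comparing them with the parentals, only the g allele has switched, so g is the middle locus and the order is d – g – n.
Crossovers in the d–g interval produce the single-crossover classes + + g and d n + (178 + 221 = 399) plus the double crossovers (26).
RF(d–g) = (399 + 26) / 2070 = 425/2070 = 0.2053 → 20.5 cM.

20.5 cM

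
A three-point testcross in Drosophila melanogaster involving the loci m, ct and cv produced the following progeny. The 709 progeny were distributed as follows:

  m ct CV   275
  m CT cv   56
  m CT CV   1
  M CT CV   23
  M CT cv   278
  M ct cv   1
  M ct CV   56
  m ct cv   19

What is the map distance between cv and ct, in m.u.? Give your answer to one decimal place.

6.2 m.u.

The two most frequent reciprocal classes, M CT cv and m ct CV, are the parental types, so the F1 was M CT cv / m ct CV.
The two rarest classes, M ct cv and m CT CV, are the double crossovers. Comparing them with the parentals, only the ct allele has switched, so ct is the middle locus and the order is cv – ct – m.
Crossovers in the cv–ct interval produce the single-crossover classes M CT CV and m ct cv (23 + 19 = 42) plus the double crossovers (2).
RF(cv–ct) = (42 + 2) / 709 = 44/709 = 0.0621 → 6.2 m.u.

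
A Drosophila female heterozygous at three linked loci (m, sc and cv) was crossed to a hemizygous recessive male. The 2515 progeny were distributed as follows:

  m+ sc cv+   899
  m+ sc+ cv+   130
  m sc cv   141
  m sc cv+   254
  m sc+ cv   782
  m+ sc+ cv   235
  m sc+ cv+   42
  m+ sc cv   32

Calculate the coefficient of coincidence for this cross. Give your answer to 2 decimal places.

The two most frequent reciprocal classes, m sc+ cv and m+ sc cv+, are the parental types, so the F1 was m sc+ cv / m+ sc cv+.
The two rarest classes, m sc+ cv+ and m+ sc cv, are the double crossovers. Comparing them with the parentals, only the cv allele has switched, so cv is the middle locus and the order is sc – cv – m.
sc–cv: (271 + 74)/2515 = 0.1372; cv–m: (489 + 74)/2515 = 0.2239.
Expected DCO frequency = 0.1372 × 0.2239 ≈ 0.03072; observed = 74/2515 ≈ 0.02942.
Coefficient of coincidence = 0.02942/0.03072 ≈ 0.96.

0.96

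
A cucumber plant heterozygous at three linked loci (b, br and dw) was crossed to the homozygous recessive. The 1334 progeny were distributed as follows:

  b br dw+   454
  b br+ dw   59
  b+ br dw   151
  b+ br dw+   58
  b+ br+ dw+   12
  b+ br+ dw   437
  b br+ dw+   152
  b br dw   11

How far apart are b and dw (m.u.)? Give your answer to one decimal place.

10.5 m.u.

The two most frequent reciprocal classes, b+ br+ dw and b br dw+, are the parental types, so the F1 was b+ br+ dw / b br dw+.
The two rarest classes, b+ br+ dw+ and b br dw, are the double crossovers. Comparing them with the parentals, only the dw allele has switched, so dw is the middle locus and the order is br – dw – b.
Crossovers in the dw–b interval produce the single-crossover classes b br+ dw and b+ br dw+ (59 + 58 = 117) plus the double crossovers (23).
RF(dw–b) = (117 + 23) / 1334 = 140/1334 = 0.1049 → 10.5 m.u.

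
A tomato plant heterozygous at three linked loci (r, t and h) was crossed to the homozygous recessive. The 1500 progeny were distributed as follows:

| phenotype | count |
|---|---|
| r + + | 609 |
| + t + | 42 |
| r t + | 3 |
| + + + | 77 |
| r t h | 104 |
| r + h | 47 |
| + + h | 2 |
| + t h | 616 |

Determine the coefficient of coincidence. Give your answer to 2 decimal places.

0.43

The two most frequent reciprocal classes, + t h and r + +, are the parental types, so the F1 was + t h / r + +.
The two rarest classes, + + h and r t +, are the double crossovers. Comparing them with the parentals, only the t allele has switched, so t is the middle locus and the order is h – t – r.
h–t: (89 + 5)/1500 = 0.0627; t–r: (181 + 5)/1500 = 0.1240.
Expected DCO frequency = 0.0627 × 0.1240 ≈ 0.00777; observed = 5/1500 ≈ 0.00333.
Coefficient of coincidence = 0.00333/0.00777 ≈ 0.43.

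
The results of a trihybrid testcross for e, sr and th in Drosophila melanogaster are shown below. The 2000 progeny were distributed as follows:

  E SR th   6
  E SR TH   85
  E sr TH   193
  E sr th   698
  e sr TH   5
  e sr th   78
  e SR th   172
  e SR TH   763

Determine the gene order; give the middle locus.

The two most frequent reciprocal classes, E sr th and e SR TH, are the parental types, so the F1 was E sr th / e SR TH.
The two rarest classes, E SR th and e sr TH, are the double crossovers. Comparing them with the parentals, only the sr allele has switched, so sr is the middle locus and the order is th – sr – e.

sr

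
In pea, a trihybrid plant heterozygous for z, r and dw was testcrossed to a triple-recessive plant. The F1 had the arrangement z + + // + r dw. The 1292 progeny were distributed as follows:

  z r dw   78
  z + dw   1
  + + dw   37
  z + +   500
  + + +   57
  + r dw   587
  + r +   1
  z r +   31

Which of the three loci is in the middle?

The two rarest classes, z + dw and + r +, are the double crossovers. Comparing them with the parentals, only the dw allele has switched, so dw is the middle locus and the order is z – dw – r.

dw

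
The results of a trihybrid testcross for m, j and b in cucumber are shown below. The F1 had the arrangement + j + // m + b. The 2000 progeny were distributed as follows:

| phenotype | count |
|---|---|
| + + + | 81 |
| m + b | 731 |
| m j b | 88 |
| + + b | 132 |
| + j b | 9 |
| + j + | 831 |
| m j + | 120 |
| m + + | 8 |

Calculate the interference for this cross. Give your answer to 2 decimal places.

The two rarest classes, + j b and m + +, are the double crossovers. Comparing them with the parentals, only the b allele has switched, so b is the middle locus and the order is m – b – j.
m–b: (252 + 17)/2000 = 0.1345; b–j: (169 + 17)/2000 = 0.0930.
Expected DCO frequency = 0.1345 × 0.0930 ≈ 0.01251; observed = 17/2000 ≈ 0.00850.
Coefficient of coincidence = 0.00850/0.01251 ≈ 0.68; interference = 1 − 0.68 = 0.32.

0.32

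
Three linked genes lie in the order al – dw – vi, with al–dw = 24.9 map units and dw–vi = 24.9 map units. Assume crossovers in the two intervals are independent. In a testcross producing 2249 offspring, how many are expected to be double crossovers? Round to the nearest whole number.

139

Map distances give recombination frequencies of 0.249 and 0.249 for the two intervals.
With no interference, expected double-crossover frequency = 0.249 × 0.249 = 0.06200.
Expected number = 0.06200 × 2249 = 139.44 ≈ 139.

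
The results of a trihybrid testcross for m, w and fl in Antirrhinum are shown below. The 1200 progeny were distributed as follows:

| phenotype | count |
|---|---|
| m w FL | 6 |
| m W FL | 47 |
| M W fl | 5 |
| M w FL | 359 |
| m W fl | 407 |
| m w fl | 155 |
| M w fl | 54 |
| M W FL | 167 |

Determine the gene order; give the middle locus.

m

The two most frequent reciprocal classes, M w FL and m W fl, are the parental types, so the F1 was M w FL / m W fl.
The two rarest classes, m w FL and M W fl, are the double crossovers. Comparing them with the parentals, only the m allele has switched, so m is the middle locus and the order is w – m – fl.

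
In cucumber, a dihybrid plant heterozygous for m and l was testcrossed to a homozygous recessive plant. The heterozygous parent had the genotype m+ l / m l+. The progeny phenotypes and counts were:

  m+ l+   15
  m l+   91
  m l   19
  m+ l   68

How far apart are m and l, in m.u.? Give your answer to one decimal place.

The recombinant classes are m+ l+ and m l: 15 + 19 = 34.
Recombination frequency = 34/193 = 0.1762 ≈ 17.6%, i.e. 17.6 m.u.

17.6 m.u.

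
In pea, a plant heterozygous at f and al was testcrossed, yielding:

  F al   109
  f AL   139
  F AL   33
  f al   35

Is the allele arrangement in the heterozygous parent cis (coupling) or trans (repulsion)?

The two most frequent classes are F al (109) and f AL (139); these are the parental (non-recombinant) types.
So the F1 carried F al on one chromosome and f AL on the other — the recessive alleles are on opposite chromosomes (trans / repulsion).

trans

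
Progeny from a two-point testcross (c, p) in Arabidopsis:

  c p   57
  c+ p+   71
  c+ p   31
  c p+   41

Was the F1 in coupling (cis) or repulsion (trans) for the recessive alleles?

The two most frequent classes are c+ p+ (71) and c p (57); these are the parental (non-recombinant) types.
So the F1 carried c+ p+ on one chromosome and c p on the other — the recessive alleles are on the same chromosome (cis / coupling).

cis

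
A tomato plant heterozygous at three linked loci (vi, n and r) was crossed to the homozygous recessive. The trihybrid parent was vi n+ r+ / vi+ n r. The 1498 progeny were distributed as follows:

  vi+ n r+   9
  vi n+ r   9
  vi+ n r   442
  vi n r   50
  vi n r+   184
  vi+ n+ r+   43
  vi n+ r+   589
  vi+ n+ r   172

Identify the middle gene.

r

The two rarest classes, vi n+ r and vi+ n r+, are the double crossovers. Comparing them with the parentals, only the r allele has switched, so r is the middle locus and the order is n – r – vi.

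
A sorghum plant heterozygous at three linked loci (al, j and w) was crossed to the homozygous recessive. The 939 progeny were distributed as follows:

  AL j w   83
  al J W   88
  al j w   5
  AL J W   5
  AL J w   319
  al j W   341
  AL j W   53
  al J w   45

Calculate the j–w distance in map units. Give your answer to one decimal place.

19.3 map units

The two most frequent reciprocal classes, al j W and AL J w, are the parental types, so the F1 was al j W / AL J w.
The two rarest classes, al j w and AL J W, are the double crossovers. Comparing them with the parentals, only the w allele has switched, so w is the middle locus and the order is al – w – j.
Crossovers in the w–j interval produce the single-crossover classes al J W and AL j w (88 + 83 = 171) plus the double crossovers (10).
RF(w–j) = (171 + 10) / 939 = 181/939 = 0.1928 → 19.3 map units.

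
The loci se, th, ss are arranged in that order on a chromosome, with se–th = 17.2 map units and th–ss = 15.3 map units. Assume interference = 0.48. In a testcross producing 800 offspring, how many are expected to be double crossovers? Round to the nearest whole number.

Map distances give recombination frequencies of 0.172 and 0.153 for the two intervals.
With interference 0.48 (so coincidence = 0.52), expected double-crossover frequency = 0.172 × 0.153 × 0.52 = 0.01368.
Expected number = 0.01368 × 800 = 10.95 ≈ 11.

11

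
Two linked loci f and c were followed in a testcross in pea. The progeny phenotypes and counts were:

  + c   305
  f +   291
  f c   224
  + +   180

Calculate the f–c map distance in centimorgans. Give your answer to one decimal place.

The two most frequent classes, + c (305) and f + (291), are the parental types, so the F1 was + c / f +.
The recombinant classes are + + and f c: 180 + 224 = 404.
Recombination frequency = 404/1000 = 0.4040 ≈ 40.4%, i.e. 40.4 centimorgans.

40.4 centimorgans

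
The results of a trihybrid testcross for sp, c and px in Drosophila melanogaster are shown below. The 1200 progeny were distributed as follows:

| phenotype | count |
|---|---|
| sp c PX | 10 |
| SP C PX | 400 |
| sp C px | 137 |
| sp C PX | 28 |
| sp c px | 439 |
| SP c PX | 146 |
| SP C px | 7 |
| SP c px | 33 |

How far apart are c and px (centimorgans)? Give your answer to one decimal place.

25.0 centimorgans

The two most frequent reciprocal classes, sp c px and SP C PX, are the parental types, so the F1 was sp c px / SP C PX.
The two rarest classes, sp c PX and SP C px, are the double crossovers. Comparing them with the parentals, only the px allele has switched, so px is the middle locus and the order is sp – px – c.
Crossovers in the px–c interval produce the single-crossover classes sp C px and SP c PX (137 + 146 = 283) plus the double crossovers (17).
RF(px–c) = (283 + 17) / 1200 = 300/1200 = 0.2500 → 25.0 centimorgans.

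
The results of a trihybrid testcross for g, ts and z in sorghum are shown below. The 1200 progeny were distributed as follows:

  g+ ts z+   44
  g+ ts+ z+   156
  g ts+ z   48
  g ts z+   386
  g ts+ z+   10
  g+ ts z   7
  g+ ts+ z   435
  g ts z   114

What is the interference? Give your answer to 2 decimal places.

0.35

The two most frequent reciprocal classes, g+ ts+ z and g ts z+, are the parental types, so the F1 was g+ ts+ z / g ts z+.
The two rarest classes, g+ ts z and g ts+ z+, are the double crossovers. Comparing them with the parentals, only the ts allele has switched, so ts is the middle locus and the order is g – ts – z.
g–ts: (92 + 17)/1200 = 0.0908; ts–z: (270 + 17)/1200 = 0.2392.
Expected DCO frequency = 0.0908 × 0.2392 ≈ 0.02172; observed = 17/1200 ≈ 0.01417.
Coefficient of coincidence = 0.01417/0.02172 ≈ 0.65; interference = 1 − 0.65 = 0.35.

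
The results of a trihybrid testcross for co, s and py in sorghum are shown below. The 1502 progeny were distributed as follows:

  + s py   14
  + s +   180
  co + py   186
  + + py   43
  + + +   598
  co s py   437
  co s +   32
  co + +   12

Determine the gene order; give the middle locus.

co

The two most frequent reciprocal classes, co s py and + + +, are the parental types, so the F1 was co s py / + + +.
The two rarest classes, + s py and co + +, are the double crossovers. Comparing them with the parentals, only the co allele has switched, so co is the middle locus and the order is s – co – py.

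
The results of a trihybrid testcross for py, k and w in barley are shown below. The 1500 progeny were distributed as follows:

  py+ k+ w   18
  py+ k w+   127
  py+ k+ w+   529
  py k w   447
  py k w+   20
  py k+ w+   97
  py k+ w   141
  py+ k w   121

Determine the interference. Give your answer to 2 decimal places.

The two most frequent reciprocal classes, py+ k+ w+ and py k w, are the parental types, so the F1 was py+ k+ w+ / py k w.
The two rarest classes, py+ k+ w and py k w+, are the double crossovers. Comparing them with the parentals, only the w allele has switched, so w is the middle locus and the order is k – w – py.
k–w: (268 + 38)/1500 = 0.2040; w–py: (218 + 38)/1500 = 0.1707.
Expected DCO frequency = 0.2040 × 0.1707 ≈ 0.03482; observed = 38/1500 ≈ 0.02533.
Coefficient of coincidence = 0.02533/0.03482 ≈ 0.73; interference = 1 − 0.73 = 0.27.

0.27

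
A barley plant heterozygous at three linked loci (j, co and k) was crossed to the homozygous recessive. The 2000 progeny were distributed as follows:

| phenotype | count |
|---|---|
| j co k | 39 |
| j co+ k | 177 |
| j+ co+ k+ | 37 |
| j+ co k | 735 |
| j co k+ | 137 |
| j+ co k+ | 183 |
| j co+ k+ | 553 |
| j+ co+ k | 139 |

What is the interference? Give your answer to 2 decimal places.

The two most frequent reciprocal classes, j co+ k+ and j+ co k, are the parental types, so the F1 was j co+ k+ / j+ co k.
The two rarest classes, j+ co+ k+ and j co k, are the double crossovers. Comparing them with the parentals, only the j allele has switched, so j is the middle locus and the order is co – j – k.
co–j: (276 + 76)/2000 = 0.1760; j–k: (360 + 76)/2000 = 0.2180.
Expected DCO frequency = 0.1760 × 0.2180 ≈ 0.03837; observed = 76/2000 ≈ 0.03800.
Coefficient of coincidence = 0.03800/0.03837 ≈ 0.99; interference = 1 − 0.99 = 0.01.

0.01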